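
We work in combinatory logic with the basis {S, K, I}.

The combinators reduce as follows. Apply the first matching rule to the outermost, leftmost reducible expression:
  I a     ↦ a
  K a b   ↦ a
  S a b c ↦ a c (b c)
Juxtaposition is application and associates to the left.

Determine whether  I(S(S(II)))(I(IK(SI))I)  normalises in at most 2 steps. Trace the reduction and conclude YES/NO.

  start: I(S(S(II)))(I(IK(SI))I)
  [1] S(S(II))(I(IK(SI))I)
  [2] S(SI)(I(IK(SI))I)

Answer: NO — after 2 steps the term is S(SI)(I(IK(SI))I), not yet normal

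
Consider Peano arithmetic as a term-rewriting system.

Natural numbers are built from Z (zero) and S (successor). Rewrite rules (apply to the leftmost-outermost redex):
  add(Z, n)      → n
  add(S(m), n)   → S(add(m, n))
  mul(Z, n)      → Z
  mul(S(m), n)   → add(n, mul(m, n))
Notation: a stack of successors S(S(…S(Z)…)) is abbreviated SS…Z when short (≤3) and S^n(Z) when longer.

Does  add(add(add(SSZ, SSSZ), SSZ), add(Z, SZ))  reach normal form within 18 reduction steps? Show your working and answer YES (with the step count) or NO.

Answer: YES — reaches normal form S^8(Z) in 18 ≤ 18 steps

Reduction:
  start: add(add(add(SSZ, SSSZ), SSZ), add(Z, SZ))
  step 1: add(add(S(add(SZ, SSSZ)), SSZ), add(Z, SZ))
  step 2: add(S(add(add(SZ, SSSZ), SSZ)), add(Z, SZ))
  step 3: S(add(add(add(SZ, SSSZ), SSZ), add(Z, SZ)))
  step 4: S(add(add(S(add(Z, SSSZ)), SSZ), add(Z, SZ)))
  step 5: S(add(S(add(add(Z, SSSZ), SSZ)), add(Z, SZ)))
  step 6: S(S(add(add(add(Z, SSSZ), SSZ), add(Z, SZ))))
  step 7: S(S(add(add(SSSZ, SSZ), add(Z, SZ))))
  step 8: S(S(add(S(add(SSZ, SSZ)), add(Z, SZ))))
  step 9: S(S(S(add(add(SSZ, SSZ), add(Z, SZ)))))
  step 10: S(S(S(add(S(add(SZ, SSZ)), add(Z, SZ)))))
  step 11: S(S(S(S(add(add(SZ, SSZ), add(Z, SZ))))))
  step 12: S(S(S(S(add(S(add(Z, SSZ)), add(Z, SZ))))))
  step 13: S(S(S(S(S(add(add(Z, SSZ), add(Z, SZ)))))))
  step 14: S(S(S(S(S(add(SSZ, add(Z, SZ)))))))
  step 15: S(S(S(S(S(S(add(SZ, add(Z, SZ))))))))
  step 16: S(S(S(S(S(S(S(add(Z, add(Z, SZ)))))))))
  step 17: S(S(S(S(S(S(S(add(Z, SZ))))))))
  step 18: S^8(Z)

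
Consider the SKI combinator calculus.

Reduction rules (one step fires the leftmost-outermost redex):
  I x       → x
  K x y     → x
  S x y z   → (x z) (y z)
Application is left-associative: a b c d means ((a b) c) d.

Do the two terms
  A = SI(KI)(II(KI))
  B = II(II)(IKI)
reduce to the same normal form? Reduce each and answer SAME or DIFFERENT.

Term A:
  start: SI(KI)(II(KI))
  [1] I(II(KI))(KI(II(KI)))
  [2] II(KI)(KI(II(KI)))
  [3] I(KI)(KI(II(KI)))
  [4] KI(KI(II(KI)))
  [5] I

Term B:
  start: II(II)(IKI)
  [1] I(II)(IKI)
  [2] II(IKI)
  [3] I(IKI)
  [4] IKI
  [5] KI

Answer: DIFFERENT — A ⇓ I, B ⇓ KI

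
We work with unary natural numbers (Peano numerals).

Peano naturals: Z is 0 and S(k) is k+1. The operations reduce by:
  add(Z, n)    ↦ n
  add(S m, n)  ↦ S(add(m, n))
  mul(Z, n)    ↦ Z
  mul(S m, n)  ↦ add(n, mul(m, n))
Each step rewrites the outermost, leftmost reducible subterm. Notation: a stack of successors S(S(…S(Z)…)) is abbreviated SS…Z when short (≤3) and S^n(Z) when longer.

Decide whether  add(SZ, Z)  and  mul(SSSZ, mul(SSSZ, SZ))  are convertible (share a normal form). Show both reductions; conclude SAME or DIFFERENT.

Answer: DIFFERENT — A ⇓ SZ, B ⇓ S^9(Z)

Reduction:
Term A:
  start: add(SZ, Z)
  [1] S(add(Z, Z))
  [2] SZ

Term B:
  start: mul(SSSZ, mul(SSSZ, SZ))
  [1] add(mul(SSSZ, SZ), mul(SSZ, mul(SSSZ, SZ)))
  [2] add(add(SZ, mul(SSZ, SZ)), mul(SSZ, mul(SSSZ, SZ)))
  [3] add(S(add(Z, mul(SSZ, SZ))), mul(SSZ, mul(SSSZ, SZ)))
  [4] S(add(add(Z, mul(SSZ, SZ)), mul(SSZ, mul(SSSZ, SZ))))
  [5] S(add(mul(SSZ, SZ), mul(SSZ, mul(SSSZ, SZ))))
  [6] S(add(add(SZ, mul(SZ, SZ)), mul(SSZ, mul(SSSZ, SZ))))
  [7] S(add(S(add(Z, mul(SZ, SZ))), mul(SSZ, mul(SSSZ, SZ))))
  [8] S(S(add(add(Z, mul(SZ, SZ)), mul(SSZ, mul(SSSZ, SZ)))))
  [9] S(S(add(mul(SZ, SZ), mul(SSZ, mul(SSSZ, SZ)))))
  [10] S(S(add(add(SZ, mul(Z, SZ)), mul(SSZ, mul(SSSZ, SZ)))))
  [11] S(S(add(S(add(Z, mul(Z, SZ))), mul(SSZ, mul(SSSZ, SZ)))))
  [12] S(S(S(add(add(Z, mul(Z, SZ)), mul(SSZ, mul(SSSZ, SZ))))))
  [13] S(S(S(add(mul(Z, SZ), mul(SSZ, mul(SSSZ, SZ))))))
  [14] S(S(S(add(Z, mul(SSZ, mul(SSSZ, SZ))))))
  [15] S(S(S(mul(SSZ, mul(SSSZ, SZ)))))
  [16] S(S(S(add(mul(SSSZ, SZ), mul(SZ, mul(SSSZ, SZ))))))
  [17] S(S(S(add(add(SZ, mul(SSZ, SZ)), mul(SZ, mul(SSSZ, SZ))))))
  [18] S(S(S(add(S(add(Z, mul(SSZ, SZ))), mul(SZ, mul(SSSZ, SZ))))))
  [19] S(S(S(S(add(add(Z, mul(SSZ, SZ)), mul(SZ, mul(SSSZ, SZ)))))))
  [20] S(S(S(S(add(mul(SSZ, SZ), mul(SZ, mul(SSSZ, SZ)))))))
  [21] S(S(S(S(add(add(SZ, mul(SZ, SZ)), mul(SZ, mul(SSSZ, SZ)))))))
  [22] S(S(S(S(add(S(add(Z, mul(SZ, SZ))), mul(SZ, mul(SSSZ, SZ)))))))
  [23] S(S(S(S(S(add(add(Z, mul(SZ, SZ)), mul(SZ, mul(SSSZ, SZ))))))))
  [24] S(S(S(S(S(add(mul(SZ, SZ), mul(SZ, mul(SSSZ, SZ))))))))
  [25] S(S(S(S(S(add(add(SZ, mul(Z, SZ)), mul(SZ, mul(SSSZ, SZ))))))))
  [26] S(S(S(S(S(add(S(add(Z, mul(Z, SZ))), mul(SZ, mul(SSSZ, SZ))))))))
  [27] S(S(S(S(S(S(add(add(Z, mul(Z, SZ)), mul(SZ, mul(SSSZ, SZ)))))))))
  [28] S(S(S(S(S(S(add(mul(Z, SZ), mul(SZ, mul(SSSZ, SZ)))))))))
  [29] S(S(S(S(S(S(add(Z, mul(SZ, mul(SSSZ, SZ)))))))))
  [30] S(S(S(S(S(S(mul(SZ, mul(SSSZ, SZ))))))))
  [31] S(S(S(S(S(S(add(mul(SSSZ, SZ), mul(Z, mul(SSSZ, SZ)))))))))
  [32] S(S(S(S(S(S(add(add(SZ, mul(SSZ, SZ)), mul(Z, mul(SSSZ, SZ)))))))))
  [33] S(S(S(S(S(S(add(S(add(Z, mul(SSZ, SZ))), mul(Z, mul(SSSZ, SZ)))))))))
  [34] S(S(S(S(S(S(S(add(add(Z, mul(SSZ, SZ)), mul(Z, mul(SSSZ, SZ))))))))))
  [35] S(S(S(S(S(S(S(add(mul(SSZ, SZ), mul(Z, mul(SSSZ, SZ))))))))))
  [36] S(S(S(S(S(S(S(add(add(SZ, mul(SZ, SZ)), mul(Z, mul(SSSZ, SZ))))))))))
  [37] S(S(S(S(S(S(S(add(S(add(Z, mul(SZ, SZ))), mul(Z, mul(SSSZ, SZ))))))))))
  [38] S(S(S(S(S(S(S(S(add(add(Z, mul(SZ, SZ)), mul(Z, mul(SSSZ, SZ)))))))))))
  [39] S(S(S(S(S(S(S(S(add(mul(SZ, SZ), mul(Z, mul(SSSZ, SZ)))))))))))
  [40] S(S(S(S(S(S(S(S(add(add(SZ, mul(Z, SZ)), mul(Z, mul(SSSZ, SZ)))))))))))
  [41] S(S(S(S(S(S(S(S(add(S(add(Z, mul(Z, SZ))), mul(Z, mul(SSSZ, SZ)))))))))))
  [42] S(S(S(S(S(S(S(S(S(add(add(Z, mul(Z, SZ)), mul(Z, mul(SSSZ, SZ))))))))))))
  [43] S(S(S(S(S(S(S(S(S(add(mul(Z, SZ), mul(Z, mul(SSSZ, SZ))))))))))))
  [44] S(S(S(S(S(S(S(S(S(add(Z, mul(Z, mul(SSSZ, SZ))))))))))))
  [45] S(S(S(S(S(S(S(S(S(mul(Z, mul(SSSZ, SZ)))))))))))
  [46] S^9(Z)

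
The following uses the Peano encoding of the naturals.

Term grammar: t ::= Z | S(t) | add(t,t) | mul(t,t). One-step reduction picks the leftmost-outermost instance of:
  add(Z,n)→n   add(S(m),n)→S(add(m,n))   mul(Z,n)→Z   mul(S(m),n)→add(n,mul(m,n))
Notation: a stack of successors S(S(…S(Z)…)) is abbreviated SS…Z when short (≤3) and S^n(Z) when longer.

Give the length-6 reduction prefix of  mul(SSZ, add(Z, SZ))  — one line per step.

  start: mul(SSZ, add(Z, SZ))
  step 1: add(add(Z, SZ), mul(SZ, add(Z, SZ)))
  step 2: add(SZ, mul(SZ, add(Z, SZ)))
  step 3: S(add(Z, mul(SZ, add(Z, SZ))))
  step 4: S(mul(SZ, add(Z, SZ)))
  step 5: S(add(add(Z, SZ), mul(Z, add(Z, SZ))))
  step 6: S(add(SZ, mul(Z, add(Z, SZ))))

Answer: after 6 steps: S(add(SZ, mul(Z, add(Z, SZ))))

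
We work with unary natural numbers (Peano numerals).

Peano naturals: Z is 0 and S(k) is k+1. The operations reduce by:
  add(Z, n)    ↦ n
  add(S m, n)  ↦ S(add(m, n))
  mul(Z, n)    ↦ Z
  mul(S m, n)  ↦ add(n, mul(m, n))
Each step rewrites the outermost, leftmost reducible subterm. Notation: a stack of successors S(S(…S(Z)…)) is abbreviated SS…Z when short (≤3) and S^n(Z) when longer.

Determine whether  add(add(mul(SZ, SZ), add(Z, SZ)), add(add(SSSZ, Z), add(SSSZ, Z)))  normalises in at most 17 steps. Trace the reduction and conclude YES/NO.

  start: add(add(mul(SZ, SZ), add(Z, SZ)), add(add(SSSZ, Z), add(SSSZ, Z)))
  step 1: add(add(add(SZ, mul(Z, SZ)), add(Z, SZ)), add(add(SSSZ, Z), add(SSSZ, Z)))
  step 2: add(add(S(add(Z, mul(Z, SZ))), add(Z, SZ)), add(add(SSSZ, Z), add(SSSZ, Z)))
  step 3: add(S(add(add(Z, mul(Z, SZ)), add(Z, SZ))), add(add(SSSZ, Z), add(SSSZ, Z)))
  step 4: S(add(add(add(Z, mul(Z, SZ)), add(Z, SZ)), add(add(SSSZ, Z), add(SSSZ, Z))))
  step 5: S(add(add(mul(Z, SZ), add(Z, SZ)), add(add(SSSZ, Z), add(SSSZ, Z))))
  step 6: S(add(add(Z, add(Z, SZ)), add(add(SSSZ, Z), add(SSSZ, Z))))
  step 7: S(add(add(Z, SZ), add(add(SSSZ, Z), add(SSSZ, Z))))
  step 8: S(add(SZ, add(add(SSSZ, Z), add(SSSZ, Z))))
  step 9: S(S(add(Z, add(add(SSSZ, Z), add(SSSZ, Z)))))
  step 10: S(S(add(add(SSSZ, Z), add(SSSZ, Z))))
  step 11: S(S(add(S(add(SSZ, Z)), add(SSSZ, Z))))
  step 12: S(S(S(add(add(SSZ, Z), add(SSSZ, Z)))))
  step 13: S(S(S(add(S(add(SZ, Z)), add(SSSZ, Z)))))
  step 14: S(S(S(S(add(add(SZ, Z), add(SSSZ, Z))))))
  step 15: S(S(S(S(add(S(add(Z, Z)), add(SSSZ, Z))))))
  step 16: S(S(S(S(S(add(add(Z, Z), add(SSSZ, Z)))))))
  step 17: S(S(S(S(S(add(Z, add(SSSZ, Z)))))))

Answer: NO — after 17 steps the term is S(S(S(S(S(add(Z, add(SSSZ, Z))))))), not yet normal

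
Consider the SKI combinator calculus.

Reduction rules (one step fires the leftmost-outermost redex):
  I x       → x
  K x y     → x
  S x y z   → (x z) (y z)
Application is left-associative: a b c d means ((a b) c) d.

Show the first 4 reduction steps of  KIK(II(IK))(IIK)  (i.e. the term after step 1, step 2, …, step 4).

  start: KIK(II(IK))(IIK)
  →1  I(II(IK))(IIK)
  →2  II(IK)(IIK)
  →3  I(IK)(IIK)
  →4  IK(IIK)

Answer: after 4 steps: IK(IIK)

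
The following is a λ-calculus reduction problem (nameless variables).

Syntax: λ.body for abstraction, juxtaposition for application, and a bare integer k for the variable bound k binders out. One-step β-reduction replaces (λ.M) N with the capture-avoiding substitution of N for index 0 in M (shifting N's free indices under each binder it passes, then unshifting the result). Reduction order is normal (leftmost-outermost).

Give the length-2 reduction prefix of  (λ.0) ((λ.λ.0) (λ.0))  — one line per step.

  start: (λ.0) ((λ.λ.0) (λ.0))
  [1] (λ.λ.0) (λ.0)
  [2] λ.0

Answer: after 2 steps: λ.0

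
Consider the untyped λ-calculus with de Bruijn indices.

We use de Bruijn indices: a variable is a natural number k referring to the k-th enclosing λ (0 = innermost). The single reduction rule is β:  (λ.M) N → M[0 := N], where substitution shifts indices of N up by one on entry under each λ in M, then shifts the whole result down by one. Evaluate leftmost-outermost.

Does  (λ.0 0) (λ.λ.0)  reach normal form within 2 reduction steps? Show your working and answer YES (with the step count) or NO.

Answer: YES — reaches normal form λ.0 in 2 ≤ 2 steps

Reduction:
  start: (λ.0 0) (λ.λ.0)
  step 1: (λ.λ.0) (λ.λ.0)
  step 2: λ.0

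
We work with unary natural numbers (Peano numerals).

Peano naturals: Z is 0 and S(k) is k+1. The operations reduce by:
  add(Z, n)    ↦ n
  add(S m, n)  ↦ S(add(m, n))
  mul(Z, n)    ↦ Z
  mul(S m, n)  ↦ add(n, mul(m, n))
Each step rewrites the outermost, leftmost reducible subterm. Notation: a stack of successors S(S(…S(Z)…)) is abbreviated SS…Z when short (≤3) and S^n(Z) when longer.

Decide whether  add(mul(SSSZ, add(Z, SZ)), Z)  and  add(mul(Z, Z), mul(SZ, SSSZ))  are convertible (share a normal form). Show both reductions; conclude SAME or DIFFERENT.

Answer: SAME — A ⇓ SSSZ, B ⇓ SSSZ

Reduction:
Term A:
  start: add(mul(SSSZ, add(Z, SZ)), Z)
  step 1: add(add(add(Z, SZ), mul(SSZ, add(Z, SZ))), Z)
  step 2: add(add(SZ, mul(SSZ, add(Z, SZ))), Z)
  step 3: add(S(add(Z, mul(SSZ, add(Z, SZ)))), Z)
  step 4: S(add(add(Z, mul(SSZ, add(Z, SZ))), Z))
  step 5: S(add(mul(SSZ, add(Z, SZ)), Z))
  step 6: S(add(add(add(Z, SZ), mul(SZ, add(Z, SZ))), Z))
  step 7: S(add(add(SZ, mul(SZ, add(Z, SZ))), Z))
  step 8: S(add(S(add(Z, mul(SZ, add(Z, SZ)))), Z))
  step 9: S(S(add(add(Z, mul(SZ, add(Z, SZ))), Z)))
  step 10: S(S(add(mul(SZ, add(Z, SZ)), Z)))
  step 11: S(S(add(add(add(Z, SZ), mul(Z, add(Z, SZ))), Z)))
  step 12: S(S(add(add(SZ, mul(Z, add(Z, SZ))), Z)))
  step 13: S(S(add(S(add(Z, mul(Z, add(Z, SZ)))), Z)))
  step 14: S(S(S(add(add(Z, mul(Z, add(Z, SZ))), Z))))
  step 15: S(S(S(add(mul(Z, add(Z, SZ)), Z))))
  step 16: S(S(S(add(Z, Z))))
  step 17: SSSZ

Term B:
  start: add(mul(Z, Z), mul(SZ, SSSZ))
  step 1: add(Z, mul(SZ, SSSZ))
  step 2: mul(SZ, SSSZ)
  step 3: add(SSSZ, mul(Z, SSSZ))
  step 4: S(add(SSZ, mul(Z, SSSZ)))
  step 5: S(S(add(SZ, mul(Z, SSSZ))))
  step 6: S(S(S(add(Z, mul(Z, SSSZ)))))
  step 7: S(S(S(mul(Z, SSSZ))))
  step 8: SSSZ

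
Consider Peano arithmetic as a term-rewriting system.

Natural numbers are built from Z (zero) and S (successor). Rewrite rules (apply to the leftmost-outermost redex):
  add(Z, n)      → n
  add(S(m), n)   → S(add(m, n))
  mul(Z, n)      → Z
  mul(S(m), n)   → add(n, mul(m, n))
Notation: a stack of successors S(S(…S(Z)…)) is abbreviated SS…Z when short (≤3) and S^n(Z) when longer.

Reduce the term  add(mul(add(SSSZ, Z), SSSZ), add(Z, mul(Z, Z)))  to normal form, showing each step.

Answer: normal form = S^9(Z)  (in 32 steps)

Reduction:
  start: add(mul(add(SSSZ, Z), SSSZ), add(Z, mul(Z, Z)))
  step 1: add(mul(S(add(SSZ, Z)), SSSZ), add(Z, mul(Z, Z)))
  step 2: add(add(SSSZ, mul(add(SSZ, Z), SSSZ)), add(Z, mul(Z, Z)))
  step 3: add(S(add(SSZ, mul(add(SSZ, Z), SSSZ))), add(Z, mul(Z, Z)))
  step 4: S(add(add(SSZ, mul(add(SSZ, Z), SSSZ)), add(Z, mul(Z, Z))))
  step 5: S(add(S(add(SZ, mul(add(SSZ, Z), SSSZ))), add(Z, mul(Z, Z))))
  step 6: S(S(add(add(SZ, mul(add(SSZ, Z), SSSZ)), add(Z, mul(Z, Z)))))
  step 7: S(S(add(S(add(Z, mul(add(SSZ, Z), SSSZ))), add(Z, mul(Z, Z)))))
  step 8: S(S(S(add(add(Z, mul(add(SSZ, Z), SSSZ)), add(Z, mul(Z, Z))))))
  step 9: S(S(S(add(mul(add(SSZ, Z), SSSZ), add(Z, mul(Z, Z))))))
  step 10: S(S(S(add(mul(S(add(SZ, Z)), SSSZ), add(Z, mul(Z, Z))))))
  step 11: S(S(S(add(add(SSSZ, mul(add(SZ, Z), SSSZ)), add(Z, mul(Z, Z))))))
  step 12: S(S(S(add(S(add(SSZ, mul(add(SZ, Z), SSSZ))), add(Z, mul(Z, Z))))))
  step 13: S(S(S(S(add(add(SSZ, mul(add(SZ, Z), SSSZ)), add(Z, mul(Z, Z)))))))
  step 14: S(S(S(S(add(S(add(SZ, mul(add(SZ, Z), SSSZ))), add(Z, mul(Z, Z)))))))
  step 15: S(S(S(S(S(add(add(SZ, mul(add(SZ, Z), SSSZ)), add(Z, mul(Z, Z))))))))
  step 16: S(S(S(S(S(add(S(add(Z, mul(add(SZ, Z), SSSZ))), add(Z, mul(Z, Z))))))))
  step 17: S(S(S(S(S(S(add(add(Z, mul(add(SZ, Z), SSSZ)), add(Z, mul(Z, Z)))))))))
  step 18: S(S(S(S(S(S(add(mul(add(SZ, Z), SSSZ), add(Z, mul(Z, Z)))))))))
  step 19: S(S(S(S(S(S(add(mul(S(add(Z, Z)), SSSZ), add(Z, mul(Z, Z)))))))))
  step 20: S(S(S(S(S(S(add(add(SSSZ, mul(add(Z, Z), SSSZ)), add(Z, mul(Z, Z)))))))))
  step 21: S(S(S(S(S(S(add(S(add(SSZ, mul(add(Z, Z), SSSZ))), add(Z, mul(Z, Z)))))))))
  step 22: S(S(S(S(S(S(S(add(add(SSZ, mul(add(Z, Z), SSSZ)), add(Z, mul(Z, Z))))))))))
  step 23: S(S(S(S(S(S(S(add(S(add(SZ, mul(add(Z, Z), SSSZ))), add(Z, mul(Z, Z))))))))))
  step 24: S(S(S(S(S(S(S(S(add(add(SZ, mul(add(Z, Z), SSSZ)), add(Z, mul(Z, Z)))))))))))
  step 25: S(S(S(S(S(S(S(S(add(S(add(Z, mul(add(Z, Z), SSSZ))), add(Z, mul(Z, Z)))))))))))
  step 26: S(S(S(S(S(S(S(S(S(add(add(Z, mul(add(Z, Z), SSSZ)), add(Z, mul(Z, Z))))))))))))
  step 27: S(S(S(S(S(S(S(S(S(add(mul(add(Z, Z), SSSZ), add(Z, mul(Z, Z))))))))))))
  step 28: S(S(S(S(S(S(S(S(S(add(mul(Z, SSSZ), add(Z, mul(Z, Z))))))))))))
  step 29: S(S(S(S(S(S(S(S(S(add(Z, add(Z, mul(Z, Z))))))))))))
  step 30: S(S(S(S(S(S(S(S(S(add(Z, mul(Z, Z)))))))))))
  step 31: S(S(S(S(S(S(S(S(S(mul(Z, Z))))))))))
  step 32: S^9(Z)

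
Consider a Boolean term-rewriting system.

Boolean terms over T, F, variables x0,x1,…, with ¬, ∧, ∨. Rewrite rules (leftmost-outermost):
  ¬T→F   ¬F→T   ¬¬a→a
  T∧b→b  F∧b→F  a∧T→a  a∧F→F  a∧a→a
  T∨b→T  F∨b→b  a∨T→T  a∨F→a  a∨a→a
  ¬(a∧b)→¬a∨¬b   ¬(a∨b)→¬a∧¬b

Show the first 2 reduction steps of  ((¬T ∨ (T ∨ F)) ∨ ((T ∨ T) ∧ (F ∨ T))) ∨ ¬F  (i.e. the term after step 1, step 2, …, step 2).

Answer: after 2 steps: ((T ∨ F) ∨ ((T ∨ T) ∧ (F ∨ T))) ∨ ¬F

Derivation:
  start: ((¬T ∨ (T ∨ F)) ∨ ((T ∨ T) ∧ (F ∨ T))) ∨ ¬F
  →1  ((F ∨ (T ∨ F)) ∨ ((T ∨ T) ∧ (F ∨ T))) ∨ ¬F
  →2  ((T ∨ F) ∨ ((T ∨ T) ∧ (F ∨ T))) ∨ ¬F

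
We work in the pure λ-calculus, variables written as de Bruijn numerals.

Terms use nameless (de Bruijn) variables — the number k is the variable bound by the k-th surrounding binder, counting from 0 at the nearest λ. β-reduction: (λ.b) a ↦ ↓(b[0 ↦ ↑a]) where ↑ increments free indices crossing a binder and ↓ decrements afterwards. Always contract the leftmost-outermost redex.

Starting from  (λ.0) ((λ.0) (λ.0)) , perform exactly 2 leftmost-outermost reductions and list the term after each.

  start: (λ.0) ((λ.0) (λ.0))
  step 1: (λ.0) (λ.0)
  step 2: λ.0

Answer: after 2 steps: λ.0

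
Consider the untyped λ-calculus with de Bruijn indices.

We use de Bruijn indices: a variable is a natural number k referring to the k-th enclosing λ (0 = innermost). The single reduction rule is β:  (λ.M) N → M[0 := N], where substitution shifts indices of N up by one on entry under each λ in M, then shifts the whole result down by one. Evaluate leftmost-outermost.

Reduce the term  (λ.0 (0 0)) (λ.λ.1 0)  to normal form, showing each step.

Answer: normal form = λ.λ.1 0  (in 5 steps)

Derivation:
  start: (λ.0 (0 0)) (λ.λ.1 0)
  →1  (λ.λ.1 0) ((λ.λ.1 0) (λ.λ.1 0))
  →2  λ.(λ.λ.1 0) (λ.λ.1 0) 0
  →3  λ.(λ.(λ.λ.1 0) 0) 0
  →4  λ.(λ.λ.1 0) 0
  →5  λ.λ.1 0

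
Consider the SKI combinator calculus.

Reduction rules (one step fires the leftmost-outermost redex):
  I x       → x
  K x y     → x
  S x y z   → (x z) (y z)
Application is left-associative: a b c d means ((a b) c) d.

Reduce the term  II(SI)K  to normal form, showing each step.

Answer: normal form = SIK  (in 2 steps)

Derivation:
  start: II(SI)K
  step 1: I(SI)K
  step 2: SIK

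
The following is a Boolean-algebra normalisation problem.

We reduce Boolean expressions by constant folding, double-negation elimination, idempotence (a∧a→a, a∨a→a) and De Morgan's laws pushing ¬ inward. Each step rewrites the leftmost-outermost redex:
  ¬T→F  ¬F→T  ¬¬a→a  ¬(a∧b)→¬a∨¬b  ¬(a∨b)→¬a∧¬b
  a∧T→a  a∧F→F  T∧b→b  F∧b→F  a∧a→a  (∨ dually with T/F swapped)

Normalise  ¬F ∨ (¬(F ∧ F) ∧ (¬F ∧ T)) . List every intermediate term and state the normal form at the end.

  start: ¬F ∨ (¬(F ∧ F) ∧ (¬F ∧ T))
  [1] T ∨ (¬(F ∧ F) ∧ (¬F ∧ T))
  [2] T

Answer: normal form = T  (in 2 steps)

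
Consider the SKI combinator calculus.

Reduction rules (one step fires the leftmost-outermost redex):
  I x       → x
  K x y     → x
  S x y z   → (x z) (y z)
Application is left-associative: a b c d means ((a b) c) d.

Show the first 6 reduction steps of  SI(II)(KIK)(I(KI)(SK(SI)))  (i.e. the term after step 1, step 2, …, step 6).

  start: SI(II)(KIK)(I(KI)(SK(SI)))
  →1  I(KIK)(II(KIK))(I(KI)(SK(SI)))
  →2  KIK(II(KIK))(I(KI)(SK(SI)))
  →3  I(II(KIK))(I(KI)(SK(SI)))
  →4  II(KIK)(I(KI)(SK(SI)))
  →5  I(KIK)(I(KI)(SK(SI)))
  →6  KIK(I(KI)(SK(SI)))

Answer: after 6 steps: KIK(I(KI)(SK(SI)))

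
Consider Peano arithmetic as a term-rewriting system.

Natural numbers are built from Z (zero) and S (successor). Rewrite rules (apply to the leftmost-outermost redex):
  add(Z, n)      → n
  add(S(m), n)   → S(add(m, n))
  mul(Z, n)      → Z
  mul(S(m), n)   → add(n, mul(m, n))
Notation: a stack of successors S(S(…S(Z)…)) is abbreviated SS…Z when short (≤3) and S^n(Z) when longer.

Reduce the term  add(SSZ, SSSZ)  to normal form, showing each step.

  start: add(SSZ, SSSZ)
  step 1: S(add(SZ, SSSZ))
  step 2: S(S(add(Z, SSSZ)))
  step 3: S^5(Z)

Answer: normal form = S^5(Z)  (in 3 steps)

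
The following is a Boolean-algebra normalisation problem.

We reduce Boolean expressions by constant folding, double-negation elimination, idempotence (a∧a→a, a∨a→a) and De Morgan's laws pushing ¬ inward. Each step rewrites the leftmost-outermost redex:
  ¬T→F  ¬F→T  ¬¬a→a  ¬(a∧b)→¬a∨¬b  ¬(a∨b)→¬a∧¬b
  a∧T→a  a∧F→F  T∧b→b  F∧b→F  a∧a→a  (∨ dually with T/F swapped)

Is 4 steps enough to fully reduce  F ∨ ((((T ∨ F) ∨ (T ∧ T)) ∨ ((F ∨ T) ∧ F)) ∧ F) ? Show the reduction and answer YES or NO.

  start: F ∨ ((((T ∨ F) ∨ (T ∧ T)) ∨ ((F ∨ T) ∧ F)) ∧ F)
  →1  (((T ∨ F) ∨ (T ∧ T)) ∨ ((F ∨ T) ∧ F)) ∧ F
  →2  F

Answer: YES — reaches normal form F in 2 ≤ 4 steps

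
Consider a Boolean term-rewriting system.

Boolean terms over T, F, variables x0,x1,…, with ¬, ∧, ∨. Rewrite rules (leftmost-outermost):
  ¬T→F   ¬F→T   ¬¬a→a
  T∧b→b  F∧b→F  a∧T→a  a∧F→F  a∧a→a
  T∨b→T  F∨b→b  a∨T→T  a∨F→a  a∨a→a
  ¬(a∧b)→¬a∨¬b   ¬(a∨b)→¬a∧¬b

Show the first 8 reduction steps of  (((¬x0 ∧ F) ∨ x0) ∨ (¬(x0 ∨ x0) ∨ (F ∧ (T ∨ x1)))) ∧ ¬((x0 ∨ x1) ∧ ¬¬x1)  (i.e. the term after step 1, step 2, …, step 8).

Answer: after 8 steps: (x0 ∨ ¬x0) ∧ ((¬x0 ∧ ¬x1) ∨ ¬¬¬x1)

Reduction:
  start: (((¬x0 ∧ F) ∨ x0) ∨ (¬(x0 ∨ x0) ∨ (F ∧ (T ∨ x1)))) ∧ ¬((x0 ∨ x1) ∧ ¬¬x1)
  step 1: ((F ∨ x0) ∨ (¬(x0 ∨ x0) ∨ (F ∧ (T ∨ x1)))) ∧ ¬((x0 ∨ x1) ∧ ¬¬x1)
  step 2: (x0 ∨ (¬(x0 ∨ x0) ∨ (F ∧ (T ∨ x1)))) ∧ ¬((x0 ∨ x1) ∧ ¬¬x1)
  step 3: (x0 ∨ ((¬x0 ∧ ¬x0) ∨ (F ∧ (T ∨ x1)))) ∧ ¬((x0 ∨ x1) ∧ ¬¬x1)
  step 4: (x0 ∨ (¬x0 ∨ (F ∧ (T ∨ x1)))) ∧ ¬((x0 ∨ x1) ∧ ¬¬x1)
  step 5: (x0 ∨ (¬x0 ∨ F)) ∧ ¬((x0 ∨ x1) ∧ ¬¬x1)
  step 6: (x0 ∨ ¬x0) ∧ ¬((x0 ∨ x1) ∧ ¬¬x1)
  step 7: (x0 ∨ ¬x0) ∧ (¬(x0 ∨ x1) ∨ ¬¬¬x1)
  step 8: (x0 ∨ ¬x0) ∧ ((¬x0 ∧ ¬x1) ∨ ¬¬¬x1)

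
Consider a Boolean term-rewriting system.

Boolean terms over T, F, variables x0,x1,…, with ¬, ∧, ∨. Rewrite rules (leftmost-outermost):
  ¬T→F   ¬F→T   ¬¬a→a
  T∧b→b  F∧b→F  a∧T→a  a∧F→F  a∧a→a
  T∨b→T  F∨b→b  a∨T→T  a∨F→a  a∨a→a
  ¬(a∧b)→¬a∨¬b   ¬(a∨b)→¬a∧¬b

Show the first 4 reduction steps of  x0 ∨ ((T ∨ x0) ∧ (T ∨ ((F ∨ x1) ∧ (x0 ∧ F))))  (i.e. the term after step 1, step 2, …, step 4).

  start: x0 ∨ ((T ∨ x0) ∧ (T ∨ ((F ∨ x1) ∧ (x0 ∧ F))))
  →1  x0 ∨ (T ∧ (T ∨ ((F ∨ x1) ∧ (x0 ∧ F))))
  →2  x0 ∨ (T ∨ ((F ∨ x1) ∧ (x0 ∧ F)))
  →3  x0 ∨ T
  →4  T

Answer: after 4 steps: T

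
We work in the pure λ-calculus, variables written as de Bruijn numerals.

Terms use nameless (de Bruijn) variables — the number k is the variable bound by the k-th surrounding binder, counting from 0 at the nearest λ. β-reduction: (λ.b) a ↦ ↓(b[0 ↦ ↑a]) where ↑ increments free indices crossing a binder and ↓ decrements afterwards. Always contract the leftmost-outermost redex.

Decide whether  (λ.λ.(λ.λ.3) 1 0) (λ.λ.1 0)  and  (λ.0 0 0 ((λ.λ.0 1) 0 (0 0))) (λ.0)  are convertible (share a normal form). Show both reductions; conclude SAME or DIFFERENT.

Term A:
  start: (λ.λ.(λ.λ.3) 1 0) (λ.λ.1 0)
  step 1: λ.(λ.λ.λ.λ.1 0) (λ.λ.1 0) 0
  step 2: λ.(λ.λ.λ.1 0) 0
  step 3: λ.λ.λ.1 0

Term B:
  start: (λ.0 0 0 ((λ.λ.0 1) 0 (0 0))) (λ.0)
  step 1: (λ.0) (λ.0) (λ.0) ((λ.λ.0 1) (λ.0) ((λ.0) (λ.0)))
  step 2: (λ.0) (λ.0) ((λ.λ.0 1) (λ.0) ((λ.0) (λ.0)))
  step 3: (λ.0) ((λ.λ.0 1) (λ.0) ((λ.0) (λ.0)))
  step 4: (λ.λ.0 1) (λ.0) ((λ.0) (λ.0))
  step 5: (λ.0 (λ.0)) ((λ.0) (λ.0))
  step 6: (λ.0) (λ.0) (λ.0)
  step 7: (λ.0) (λ.0)
  step 8: λ.0

Answer: DIFFERENT — A ⇓ λ.λ.λ.1 0, B ⇓ λ.0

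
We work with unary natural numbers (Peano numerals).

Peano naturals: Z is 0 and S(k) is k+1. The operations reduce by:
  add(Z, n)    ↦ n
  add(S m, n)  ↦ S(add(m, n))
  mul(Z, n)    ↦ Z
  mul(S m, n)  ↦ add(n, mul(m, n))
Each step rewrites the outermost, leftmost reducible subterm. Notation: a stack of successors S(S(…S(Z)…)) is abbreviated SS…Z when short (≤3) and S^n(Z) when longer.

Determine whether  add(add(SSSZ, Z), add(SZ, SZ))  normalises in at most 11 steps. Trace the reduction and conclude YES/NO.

Answer: YES — reaches normal form S^5(Z) in 10 ≤ 11 steps

Reduction:
  start: add(add(SSSZ, Z), add(SZ, SZ))
  [1] add(S(add(SSZ, Z)), add(SZ, SZ))
  [2] S(add(add(SSZ, Z), add(SZ, SZ)))
  [3] S(add(S(add(SZ, Z)), add(SZ, SZ)))
  [4] S(S(add(add(SZ, Z), add(SZ, SZ))))
  [5] S(S(add(S(add(Z, Z)), add(SZ, SZ))))
  [6] S(S(S(add(add(Z, Z), add(SZ, SZ)))))
  [7] S(S(S(add(Z, add(SZ, SZ)))))
  [8] S(S(S(add(SZ, SZ))))
  [9] S(S(S(S(add(Z, SZ)))))
  [10] S^5(Z)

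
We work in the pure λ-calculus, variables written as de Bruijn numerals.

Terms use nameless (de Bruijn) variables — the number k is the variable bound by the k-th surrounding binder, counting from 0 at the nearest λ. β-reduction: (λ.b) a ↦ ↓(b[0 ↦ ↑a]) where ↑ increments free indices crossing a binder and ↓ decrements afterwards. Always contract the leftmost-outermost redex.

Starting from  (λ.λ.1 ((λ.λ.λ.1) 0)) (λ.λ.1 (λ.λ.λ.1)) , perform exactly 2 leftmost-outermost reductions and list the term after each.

Answer: after 2 steps: λ.λ.(λ.λ.λ.1) 1 (λ.λ.λ.1)

Reduction:
  start: (λ.λ.1 ((λ.λ.λ.1) 0)) (λ.λ.1 (λ.λ.λ.1))
  [1] λ.(λ.λ.1 (λ.λ.λ.1)) ((λ.λ.λ.1) 0)
  [2] λ.λ.(λ.λ.λ.1) 1 (λ.λ.λ.1)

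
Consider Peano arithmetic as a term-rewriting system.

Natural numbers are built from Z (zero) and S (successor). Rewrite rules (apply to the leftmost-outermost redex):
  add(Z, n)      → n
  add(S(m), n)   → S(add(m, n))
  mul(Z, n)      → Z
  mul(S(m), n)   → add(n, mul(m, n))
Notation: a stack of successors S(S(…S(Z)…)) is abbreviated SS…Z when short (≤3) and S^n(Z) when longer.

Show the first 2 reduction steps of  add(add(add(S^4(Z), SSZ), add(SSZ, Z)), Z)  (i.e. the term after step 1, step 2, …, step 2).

  start: add(add(add(S^4(Z), SSZ), add(SSZ, Z)), Z)
  [1] add(add(S(add(SSSZ, SSZ)), add(SSZ, Z)), Z)
  [2] add(S(add(add(SSSZ, SSZ), add(SSZ, Z))), Z)

Answer: after 2 steps: add(S(add(add(SSSZ, SSZ), add(SSZ, Z))), Z)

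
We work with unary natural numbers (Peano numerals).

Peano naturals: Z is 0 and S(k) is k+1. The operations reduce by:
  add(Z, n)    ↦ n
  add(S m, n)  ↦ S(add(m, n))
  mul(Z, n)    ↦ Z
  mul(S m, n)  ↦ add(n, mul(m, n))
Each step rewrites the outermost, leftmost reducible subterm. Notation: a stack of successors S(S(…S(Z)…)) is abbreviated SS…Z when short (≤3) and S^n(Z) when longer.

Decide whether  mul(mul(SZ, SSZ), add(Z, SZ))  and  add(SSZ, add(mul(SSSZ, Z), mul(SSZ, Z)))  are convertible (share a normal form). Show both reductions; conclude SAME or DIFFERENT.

Term A:
  start: mul(mul(SZ, SSZ), add(Z, SZ))
  step 1: mul(add(SSZ, mul(Z, SSZ)), add(Z, SZ))
  step 2: mul(S(add(SZ, mul(Z, SSZ))), add(Z, SZ))
  step 3: add(add(Z, SZ), mul(add(SZ, mul(Z, SSZ)), add(Z, SZ)))
  step 4: add(SZ, mul(add(SZ, mul(Z, SSZ)), add(Z, SZ)))
  step 5: S(add(Z, mul(add(SZ, mul(Z, SSZ)), add(Z, SZ))))
  step 6: S(mul(add(SZ, mul(Z, SSZ)), add(Z, SZ)))
  step 7: S(mul(S(add(Z, mul(Z, SSZ))), add(Z, SZ)))
  step 8: S(add(add(Z, SZ), mul(add(Z, mul(Z, SSZ)), add(Z, SZ))))
  step 9: S(add(SZ, mul(add(Z, mul(Z, SSZ)), add(Z, SZ))))
  step 10: S(S(add(Z, mul(add(Z, mul(Z, SSZ)), add(Z, SZ)))))
  step 11: S(S(mul(add(Z, mul(Z, SSZ)), add(Z, SZ))))
  step 12: S(S(mul(mul(Z, SSZ), add(Z, SZ))))
  step 13: S(S(mul(Z, add(Z, SZ))))
  step 14: SSZ

Term B:
  start: add(SSZ, add(mul(SSSZ, Z), mul(SSZ, Z)))
  step 1: S(add(SZ, add(mul(SSSZ, Z), mul(SSZ, Z))))
  step 2: S(S(add(Z, add(mul(SSSZ, Z), mul(SSZ, Z)))))
  step 3: S(S(add(mul(SSSZ, Z), mul(SSZ, Z))))
  step 4: S(S(add(add(Z, mul(SSZ, Z)), mul(SSZ, Z))))
  step 5: S(S(add(mul(SSZ, Z), mul(SSZ, Z))))
  step 6: S(S(add(add(Z, mul(SZ, Z)), mul(SSZ, Z))))
  step 7: S(S(add(mul(SZ, Z), mul(SSZ, Z))))
  step 8: S(S(add(add(Z, mul(Z, Z)), mul(SSZ, Z))))
  step 9: S(S(add(mul(Z, Z), mul(SSZ, Z))))
  step 10: S(S(add(Z, mul(SSZ, Z))))
  step 11: S(S(mul(SSZ, Z)))
  step 12: S(S(add(Z, mul(SZ, Z))))
  step 13: S(S(mul(SZ, Z)))
  step 14: S(S(add(Z, mul(Z, Z))))
  step 15: S(S(mul(Z, Z)))
  step 16: SSZ

Answer: SAME — A ⇓ SSZ, B ⇓ SSZ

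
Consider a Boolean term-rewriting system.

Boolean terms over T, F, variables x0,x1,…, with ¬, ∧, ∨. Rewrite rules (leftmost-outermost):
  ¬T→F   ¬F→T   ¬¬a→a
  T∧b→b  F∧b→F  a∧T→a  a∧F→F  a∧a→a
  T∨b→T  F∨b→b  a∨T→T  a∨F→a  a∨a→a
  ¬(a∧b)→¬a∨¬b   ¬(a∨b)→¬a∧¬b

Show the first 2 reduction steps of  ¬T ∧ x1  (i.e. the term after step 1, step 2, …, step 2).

  start: ¬T ∧ x1
  [1] F ∧ x1
  [2] F

Answer: after 2 steps: F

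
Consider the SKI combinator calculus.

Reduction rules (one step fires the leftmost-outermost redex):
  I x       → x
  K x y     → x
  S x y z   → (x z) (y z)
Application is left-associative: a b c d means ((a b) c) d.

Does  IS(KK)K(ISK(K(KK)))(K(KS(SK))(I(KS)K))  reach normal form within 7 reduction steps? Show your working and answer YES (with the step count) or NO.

  start: IS(KK)K(ISK(K(KK)))(K(KS(SK))(I(KS)K))
  [1] S(KK)K(ISK(K(KK)))(K(KS(SK))(I(KS)K))
  [2] KK(ISK(K(KK)))(K(ISK(K(KK))))(K(KS(SK))(I(KS)K))
  [3] K(K(ISK(K(KK))))(K(KS(SK))(I(KS)K))
  [4] K(ISK(K(KK)))
  [5] K(SK(K(KK)))

Answer: YES — reaches normal form K(SK(K(KK))) in 5 ≤ 7 steps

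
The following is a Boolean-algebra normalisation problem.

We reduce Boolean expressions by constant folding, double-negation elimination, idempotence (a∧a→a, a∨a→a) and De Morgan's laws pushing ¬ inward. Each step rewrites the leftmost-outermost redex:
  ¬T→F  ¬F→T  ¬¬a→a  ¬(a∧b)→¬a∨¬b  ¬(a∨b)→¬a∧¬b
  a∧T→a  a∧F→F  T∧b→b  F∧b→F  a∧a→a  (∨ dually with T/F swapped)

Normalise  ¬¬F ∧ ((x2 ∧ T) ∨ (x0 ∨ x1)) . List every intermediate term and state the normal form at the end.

Answer: normal form = F  (in 2 steps)

Working:
  start: ¬¬F ∧ ((x2 ∧ T) ∨ (x0 ∨ x1))
  →1  F ∧ ((x2 ∧ T) ∨ (x0 ∨ x1))
  →2  F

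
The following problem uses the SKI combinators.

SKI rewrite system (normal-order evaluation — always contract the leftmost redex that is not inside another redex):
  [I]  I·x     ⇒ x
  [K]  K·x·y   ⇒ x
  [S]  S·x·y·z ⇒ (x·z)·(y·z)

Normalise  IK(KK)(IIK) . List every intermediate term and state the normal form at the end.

  start: IK(KK)(IIK)
  →1  K(KK)(IIK)
  →2  KK

Answer: normal form = KK  (in 2 steps)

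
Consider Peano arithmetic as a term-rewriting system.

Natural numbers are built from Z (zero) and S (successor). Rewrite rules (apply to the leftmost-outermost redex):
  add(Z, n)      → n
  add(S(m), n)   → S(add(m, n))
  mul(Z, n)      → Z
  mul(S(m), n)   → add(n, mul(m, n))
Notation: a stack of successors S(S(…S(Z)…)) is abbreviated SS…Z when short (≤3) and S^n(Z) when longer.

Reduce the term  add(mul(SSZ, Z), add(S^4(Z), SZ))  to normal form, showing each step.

  start: add(mul(SSZ, Z), add(S^4(Z), SZ))
  step 1: add(add(Z, mul(SZ, Z)), add(S^4(Z), SZ))
  step 2: add(mul(SZ, Z), add(S^4(Z), SZ))
  step 3: add(add(Z, mul(Z, Z)), add(S^4(Z), SZ))
  step 4: add(mul(Z, Z), add(S^4(Z), SZ))
  step 5: add(Z, add(S^4(Z), SZ))
  step 6: add(S^4(Z), SZ)
  step 7: S(add(SSSZ, SZ))
  step 8: S(S(add(SSZ, SZ)))
  step 9: S(S(S(add(SZ, SZ))))
  step 10: S(S(S(S(add(Z, SZ)))))
  step 11: S^5(Z)

Answer: normal form = S^5(Z)  (in 11 steps)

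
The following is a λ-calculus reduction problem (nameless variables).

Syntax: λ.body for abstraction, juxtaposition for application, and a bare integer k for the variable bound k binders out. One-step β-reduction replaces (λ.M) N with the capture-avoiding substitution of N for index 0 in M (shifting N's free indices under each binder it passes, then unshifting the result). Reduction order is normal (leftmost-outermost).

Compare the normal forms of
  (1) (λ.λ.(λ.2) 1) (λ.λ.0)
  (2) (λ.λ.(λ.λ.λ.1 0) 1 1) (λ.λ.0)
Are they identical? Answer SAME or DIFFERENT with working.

Answer: SAME — A ⇓ λ.λ.λ.0, B ⇓ λ.λ.λ.0

Derivation:
Term A:
  start: (λ.λ.(λ.2) 1) (λ.λ.0)
  step 1: λ.(λ.λ.λ.0) (λ.λ.0)
  step 2: λ.λ.λ.0

Term B:
  start: (λ.λ.(λ.λ.λ.1 0) 1 1) (λ.λ.0)
  step 1: λ.(λ.λ.λ.1 0) (λ.λ.0) (λ.λ.0)
  step 2: λ.(λ.λ.1 0) (λ.λ.0)
  step 3: λ.λ.(λ.λ.0) 0
  step 4: λ.λ.λ.0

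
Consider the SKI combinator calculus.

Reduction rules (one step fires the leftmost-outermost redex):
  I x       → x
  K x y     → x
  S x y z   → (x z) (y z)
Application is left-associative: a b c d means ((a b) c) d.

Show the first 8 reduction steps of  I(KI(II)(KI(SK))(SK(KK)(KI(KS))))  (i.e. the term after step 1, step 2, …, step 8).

  start: I(KI(II)(KI(SK))(SK(KK)(KI(KS))))
  →1  KI(II)(KI(SK))(SK(KK)(KI(KS)))
  →2  I(KI(SK))(SK(KK)(KI(KS)))
  →3  KI(SK)(SK(KK)(KI(KS)))
  →4  I(SK(KK)(KI(KS)))
  →5  SK(KK)(KI(KS))
  →6  K(KI(KS))(KK(KI(KS)))
  →7  KI(KS)
  →8  I

Answer: after 8 steps: I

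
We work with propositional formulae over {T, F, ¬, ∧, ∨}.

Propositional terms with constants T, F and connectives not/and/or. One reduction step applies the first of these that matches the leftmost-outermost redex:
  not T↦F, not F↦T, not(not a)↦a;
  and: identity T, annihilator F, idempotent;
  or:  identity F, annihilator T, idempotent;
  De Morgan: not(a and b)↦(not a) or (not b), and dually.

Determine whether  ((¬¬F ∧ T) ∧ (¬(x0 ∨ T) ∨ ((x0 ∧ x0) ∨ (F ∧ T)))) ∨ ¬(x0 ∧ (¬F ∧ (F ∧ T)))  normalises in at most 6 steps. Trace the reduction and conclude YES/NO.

Answer: NO — after 6 steps the term is ¬x0 ∨ (¬¬F ∨ ¬(F ∧ T)), not yet normal

Reduction:
  start: ((¬¬F ∧ T) ∧ (¬(x0 ∨ T) ∨ ((x0 ∧ x0) ∨ (F ∧ T)))) ∨ ¬(x0 ∧ (¬F ∧ (F ∧ T)))
  →1  (¬¬F ∧ (¬(x0 ∨ T) ∨ ((x0 ∧ x0) ∨ (F ∧ T)))) ∨ ¬(x0 ∧ (¬F ∧ (F ∧ T)))
  →2  (F ∧ (¬(x0 ∨ T) ∨ ((x0 ∧ x0) ∨ (F ∧ T)))) ∨ ¬(x0 ∧ (¬F ∧ (F ∧ T)))
  →3  F ∨ ¬(x0 ∧ (¬F ∧ (F ∧ T)))
  →4  ¬(x0 ∧ (¬F ∧ (F ∧ T)))
  →5  ¬x0 ∨ ¬(¬F ∧ (F ∧ T))
  →6  ¬x0 ∨ (¬¬F ∨ ¬(F ∧ T))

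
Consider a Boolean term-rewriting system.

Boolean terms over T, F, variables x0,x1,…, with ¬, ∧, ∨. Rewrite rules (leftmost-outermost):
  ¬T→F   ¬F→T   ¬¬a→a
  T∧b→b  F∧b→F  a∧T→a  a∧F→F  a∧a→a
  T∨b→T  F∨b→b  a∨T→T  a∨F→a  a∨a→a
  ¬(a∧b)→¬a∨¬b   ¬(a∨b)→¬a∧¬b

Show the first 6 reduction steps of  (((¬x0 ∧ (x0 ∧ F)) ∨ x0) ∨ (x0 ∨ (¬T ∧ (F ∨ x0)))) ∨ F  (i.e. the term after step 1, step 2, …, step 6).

Answer: after 6 steps: x0 ∨ (x0 ∨ F)

Derivation:
  start: (((¬x0 ∧ (x0 ∧ F)) ∨ x0) ∨ (x0 ∨ (¬T ∧ (F ∨ x0)))) ∨ F
  [1] ((¬x0 ∧ (x0 ∧ F)) ∨ x0) ∨ (x0 ∨ (¬T ∧ (F ∨ x0)))
  [2] ((¬x0 ∧ F) ∨ x0) ∨ (x0 ∨ (¬T ∧ (F ∨ x0)))
  [3] (F ∨ x0) ∨ (x0 ∨ (¬T ∧ (F ∨ x0)))
  [4] x0 ∨ (x0 ∨ (¬T ∧ (F ∨ x0)))
  [5] x0 ∨ (x0 ∨ (F ∧ (F ∨ x0)))
  [6] x0 ∨ (x0 ∨ F)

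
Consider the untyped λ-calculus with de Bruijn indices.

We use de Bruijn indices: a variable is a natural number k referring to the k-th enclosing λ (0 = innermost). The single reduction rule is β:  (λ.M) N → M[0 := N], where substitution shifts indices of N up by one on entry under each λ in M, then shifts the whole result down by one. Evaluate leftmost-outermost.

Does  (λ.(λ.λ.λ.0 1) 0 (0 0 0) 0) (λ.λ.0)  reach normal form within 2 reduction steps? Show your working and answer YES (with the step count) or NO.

Answer: NO — after 2 steps the term is (λ.λ.0 1) ((λ.λ.0) (λ.λ.0) (λ.λ.0)) (λ.λ.0), not yet normal

Derivation:
  start: (λ.(λ.λ.λ.0 1) 0 (0 0 0) 0) (λ.λ.0)
  step 1: (λ.λ.λ.0 1) (λ.λ.0) ((λ.λ.0) (λ.λ.0) (λ.λ.0)) (λ.λ.0)
  step 2: (λ.λ.0 1) ((λ.λ.0) (λ.λ.0) (λ.λ.0)) (λ.λ.0)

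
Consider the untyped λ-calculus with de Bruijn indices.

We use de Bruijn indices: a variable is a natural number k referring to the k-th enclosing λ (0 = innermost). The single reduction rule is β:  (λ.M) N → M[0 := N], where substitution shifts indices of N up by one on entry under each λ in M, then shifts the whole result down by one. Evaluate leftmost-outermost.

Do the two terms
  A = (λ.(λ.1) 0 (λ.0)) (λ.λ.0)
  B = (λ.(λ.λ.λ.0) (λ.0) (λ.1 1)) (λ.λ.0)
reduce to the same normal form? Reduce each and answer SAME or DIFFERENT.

Term A:
  start: (λ.(λ.1) 0 (λ.0)) (λ.λ.0)
  [1] (λ.λ.λ.0) (λ.λ.0) (λ.0)
  [2] (λ.λ.0) (λ.0)
  [3] λ.0

Term B:
  start: (λ.(λ.λ.λ.0) (λ.0) (λ.1 1)) (λ.λ.0)
  [1] (λ.λ.λ.0) (λ.0) (λ.(λ.λ.0) (λ.λ.0))
  [2] (λ.λ.0) (λ.(λ.λ.0) (λ.λ.0))
  [3] λ.0

Answer: SAME — A ⇓ λ.0, B ⇓ λ.0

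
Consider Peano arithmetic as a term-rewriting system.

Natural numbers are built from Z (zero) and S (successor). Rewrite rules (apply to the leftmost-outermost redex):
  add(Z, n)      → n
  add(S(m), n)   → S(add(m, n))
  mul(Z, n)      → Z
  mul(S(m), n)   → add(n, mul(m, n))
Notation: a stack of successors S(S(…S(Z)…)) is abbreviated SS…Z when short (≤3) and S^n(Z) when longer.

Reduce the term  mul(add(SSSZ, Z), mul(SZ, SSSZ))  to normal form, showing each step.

Answer: normal form = S^9(Z)  (in 38 steps)

Reduction:
  start: mul(add(SSSZ, Z), mul(SZ, SSSZ))
  [1] mul(S(add(SSZ, Z)), mul(SZ, SSSZ))
  [2] add(mul(SZ, SSSZ), mul(add(SSZ, Z), mul(SZ, SSSZ)))
  [3] add(add(SSSZ, mul(Z, SSSZ)), mul(add(SSZ, Z), mul(SZ, SSSZ)))
  [4] add(S(add(SSZ, mul(Z, SSSZ))), mul(add(SSZ, Z), mul(SZ, SSSZ)))
  [5] S(add(add(SSZ, mul(Z, SSSZ)), mul(add(SSZ, Z), mul(SZ, SSSZ))))
  [6] S(add(S(add(SZ, mul(Z, SSSZ))), mul(add(SSZ, Z), mul(SZ, SSSZ))))
  [7] S(S(add(add(SZ, mul(Z, SSSZ)), mul(add(SSZ, Z), mul(SZ, SSSZ)))))
  [8] S(S(add(S(add(Z, mul(Z, SSSZ))), mul(add(SSZ, Z), mul(SZ, SSSZ)))))
  [9] S(S(S(add(add(Z, mul(Z, SSSZ)), mul(add(SSZ, Z), mul(SZ, SSSZ))))))
  [10] S(S(S(add(mul(Z, SSSZ), mul(add(SSZ, Z), mul(SZ, SSSZ))))))
  [11] S(S(S(add(Z, mul(add(SSZ, Z), mul(SZ, SSSZ))))))
  [12] S(S(S(mul(add(SSZ, Z), mul(SZ, SSSZ)))))
  [13] S(S(S(mul(S(add(SZ, Z)), mul(SZ, SSSZ)))))
  [14] S(S(S(add(mul(SZ, SSSZ), mul(add(SZ, Z), mul(SZ, SSSZ))))))
  [15] S(S(S(add(add(SSSZ, mul(Z, SSSZ)), mul(add(SZ, Z), mul(SZ, SSSZ))))))
  [16] S(S(S(add(S(add(SSZ, mul(Z, SSSZ))), mul(add(SZ, Z), mul(SZ, SSSZ))))))
  [17] S(S(S(S(add(add(SSZ, mul(Z, SSSZ)), mul(add(SZ, Z), mul(SZ, SSSZ)))))))
  [18] S(S(S(S(add(S(add(SZ, mul(Z, SSSZ))), mul(add(SZ, Z), mul(SZ, SSSZ)))))))
  [19] S(S(S(S(S(add(add(SZ, mul(Z, SSSZ)), mul(add(SZ, Z), mul(SZ, SSSZ))))))))
  [20] S(S(S(S(S(add(S(add(Z, mul(Z, SSSZ))), mul(add(SZ, Z), mul(SZ, SSSZ))))))))
  [21] S(S(S(S(S(S(add(add(Z, mul(Z, SSSZ)), mul(add(SZ, Z), mul(SZ, SSSZ)))))))))
  [22] S(S(S(S(S(S(add(mul(Z, SSSZ), mul(add(SZ, Z), mul(SZ, SSSZ)))))))))
  [23] S(S(S(S(S(S(add(Z, mul(add(SZ, Z), mul(SZ, SSSZ)))))))))
  [24] S(S(S(S(S(S(mul(add(SZ, Z), mul(SZ, SSSZ))))))))
  [25] S(S(S(S(S(S(mul(S(add(Z, Z)), mul(SZ, SSSZ))))))))
  [26] S(S(S(S(S(S(add(mul(SZ, SSSZ), mul(add(Z, Z), mul(SZ, SSSZ)))))))))
  [27] S(S(S(S(S(S(add(add(SSSZ, mul(Z, SSSZ)), mul(add(Z, Z), mul(SZ, SSSZ)))))))))
  [28] S(S(S(S(S(S(add(S(add(SSZ, mul(Z, SSSZ))), mul(add(Z, Z), mul(SZ, SSSZ)))))))))
  [29] S(S(S(S(S(S(S(add(add(SSZ, mul(Z, SSSZ)), mul(add(Z, Z), mul(SZ, SSSZ))))))))))
  [30] S(S(S(S(S(S(S(add(S(add(SZ, mul(Z, SSSZ))), mul(add(Z, Z), mul(SZ, SSSZ))))))))))
  [31] S(S(S(S(S(S(S(S(add(add(SZ, mul(Z, SSSZ)), mul(add(Z, Z), mul(SZ, SSSZ)))))))))))
  [32] S(S(S(S(S(S(S(S(add(S(add(Z, mul(Z, SSSZ))), mul(add(Z, Z), mul(SZ, SSSZ)))))))))))
  [33] S(S(S(S(S(S(S(S(S(add(add(Z, mul(Z, SSSZ)), mul(add(Z, Z), mul(SZ, SSSZ))))))))))))
  [34] S(S(S(S(S(S(S(S(S(add(mul(Z, SSSZ), mul(add(Z, Z), mul(SZ, SSSZ))))))))))))
  [35] S(S(S(S(S(S(S(S(S(add(Z, mul(add(Z, Z), mul(SZ, SSSZ))))))))))))
  [36] S(S(S(S(S(S(S(S(S(mul(add(Z, Z), mul(SZ, SSSZ)))))))))))
  [37] S(S(S(S(S(S(S(S(S(mul(Z, mul(SZ, SSSZ)))))))))))
  [38] S^9(Z)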